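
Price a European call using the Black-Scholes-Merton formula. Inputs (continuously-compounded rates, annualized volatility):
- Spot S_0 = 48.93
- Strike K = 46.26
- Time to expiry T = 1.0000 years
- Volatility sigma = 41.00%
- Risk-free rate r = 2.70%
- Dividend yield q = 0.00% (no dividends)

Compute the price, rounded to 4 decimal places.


Answer: Price = 9.7358

Derivation:
d1 = (ln(S/K) + (r - q + 0.5*sigma^2) * T) / (sigma * sqrt(T)) = 0.40771475
d2 = d1 - sigma * sqrt(T) = -0.00228525
exp(-rT) = 0.97336124; exp(-qT) = 1.00000000
C = S_0 * exp(-qT) * N(d1) - K * exp(-rT) * N(d2)
N(d1) = 0.65825845; N(d2) = 0.49908832
C = 48.9300 * 1.00000000 * 0.65825845 - 46.2600 * 0.97336124 * 0.49908832 = 9.7358


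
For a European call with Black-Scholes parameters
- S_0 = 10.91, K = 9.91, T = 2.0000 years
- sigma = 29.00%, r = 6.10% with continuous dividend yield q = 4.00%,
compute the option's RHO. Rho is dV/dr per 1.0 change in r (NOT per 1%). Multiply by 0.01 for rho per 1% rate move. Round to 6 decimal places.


Answer: Rho = 9.691297

Derivation:
d1 = 0.5418765337; d2 = 0.1317546006
phi(d1) = 0.3444681581; exp(-qT) = 0.9231163464; exp(-rT) = 0.8851483685
N(d2) = 0.5524108016
Rho = K*T*exp(-rT)*N(d2) = 9.9100 * 2.0000 * 0.8851483685 * 0.5524108016 = 9.691297


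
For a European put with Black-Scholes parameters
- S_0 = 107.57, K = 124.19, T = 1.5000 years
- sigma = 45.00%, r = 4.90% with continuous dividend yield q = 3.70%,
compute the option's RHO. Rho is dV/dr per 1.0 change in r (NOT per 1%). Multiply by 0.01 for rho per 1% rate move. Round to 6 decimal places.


d1 = 0.0475457707; d2 = -0.5035894214
phi(d1) = 0.3984916106; exp(-qT) = 0.9460120237; exp(-rT) = 0.9291361458
N(-d2) = 0.6927250361
Rho = -K*T*exp(-rT)*N(-d2) = -124.1900 * 1.5000 * 0.9291361458 * 0.6927250361 = -119.899708

Answer: Rho = -119.899708


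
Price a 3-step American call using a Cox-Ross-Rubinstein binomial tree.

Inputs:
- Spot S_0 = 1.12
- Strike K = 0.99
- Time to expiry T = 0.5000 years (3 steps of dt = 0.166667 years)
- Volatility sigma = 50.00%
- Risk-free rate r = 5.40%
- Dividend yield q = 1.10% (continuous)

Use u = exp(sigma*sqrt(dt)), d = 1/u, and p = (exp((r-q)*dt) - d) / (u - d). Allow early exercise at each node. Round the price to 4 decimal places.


dt = T/N = 0.166667
u = exp(sigma*sqrt(dt)) = 1.226450; d = 1/u = 0.815361
p = (exp((r-q)*dt) - d) / (u - d) = 0.466641
Discount per step: exp(-r*dt) = 0.991040
Stock lattice S(k, i) with i counting down-moves:
  k=0: S(0,0) = 1.1200
  k=1: S(1,0) = 1.3736; S(1,1) = 0.9132
  k=2: S(2,0) = 1.6847; S(2,1) = 1.1200; S(2,2) = 0.7446
  k=3: S(3,0) = 2.0662; S(3,1) = 1.3736; S(3,2) = 0.9132; S(3,3) = 0.6071
Terminal payoffs V(N, i) = max(S_T - K, 0):
  V(3,0) = 1.076179; V(3,1) = 0.383624; V(3,2) = 0.000000; V(3,3) = 0.000000
Backward induction: V(k, i) = exp(-r*dt) * [p * V(k+1, i) + (1-p) * V(k+1, i+1)]; then take max(V_cont, immediate exercise) for American.
  V(2,0) = exp(-r*dt) * [p*1.076179 + (1-p)*0.383624] = 0.700467; exercise = 0.694682; V(2,0) = max -> 0.700467
  V(2,1) = exp(-r*dt) * [p*0.383624 + (1-p)*0.000000] = 0.177411; exercise = 0.130000; V(2,1) = max -> 0.177411
  V(2,2) = exp(-r*dt) * [p*0.000000 + (1-p)*0.000000] = 0.000000; exercise = 0.000000; V(2,2) = max -> 0.000000
  V(1,0) = exp(-r*dt) * [p*0.700467 + (1-p)*0.177411] = 0.417714; exercise = 0.383624; V(1,0) = max -> 0.417714
  V(1,1) = exp(-r*dt) * [p*0.177411 + (1-p)*0.000000] = 0.082046; exercise = 0.000000; V(1,1) = max -> 0.082046
  V(0,0) = exp(-r*dt) * [p*0.417714 + (1-p)*0.082046] = 0.236544; exercise = 0.130000; V(0,0) = max -> 0.236544

Answer: Price = V(0,0) = 0.2365


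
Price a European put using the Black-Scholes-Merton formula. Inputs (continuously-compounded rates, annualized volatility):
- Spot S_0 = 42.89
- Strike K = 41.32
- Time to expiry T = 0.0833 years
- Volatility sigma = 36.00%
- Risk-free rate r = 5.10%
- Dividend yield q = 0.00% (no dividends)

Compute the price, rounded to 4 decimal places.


Answer: Price = 1.0055

Derivation:
d1 = (ln(S/K) + (r - q + 0.5*sigma^2) * T) / (sigma * sqrt(T)) = 0.45175334
d2 = d1 - sigma * sqrt(T) = 0.34785108
exp(-rT) = 0.99576071; exp(-qT) = 1.00000000
P = K * exp(-rT) * N(-d2) - S_0 * exp(-qT) * N(-d1)
N(-d1) = 0.32572334; N(-d2) = 0.36397601
P = 41.3200 * 0.99576071 * 0.36397601 - 42.8900 * 1.00000000 * 0.32572334 = 1.0055


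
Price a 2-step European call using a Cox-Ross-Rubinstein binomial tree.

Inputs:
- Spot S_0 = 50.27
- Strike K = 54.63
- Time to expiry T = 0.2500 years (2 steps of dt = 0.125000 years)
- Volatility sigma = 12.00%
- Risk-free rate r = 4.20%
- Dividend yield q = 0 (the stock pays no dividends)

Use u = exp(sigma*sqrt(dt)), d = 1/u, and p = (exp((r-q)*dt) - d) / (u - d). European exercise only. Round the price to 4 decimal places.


Answer: Price = V(0,0) = 0.0276

Derivation:
dt = T/N = 0.125000
u = exp(sigma*sqrt(dt)) = 1.043339; d = 1/u = 0.958461
p = (exp((r-q)*dt) - d) / (u - d) = 0.551411
Discount per step: exp(-r*dt) = 0.994764
Stock lattice S(k, i) with i counting down-moves:
  k=0: S(0,0) = 50.2700
  k=1: S(1,0) = 52.4487; S(1,1) = 48.1818
  k=2: S(2,0) = 54.7218; S(2,1) = 50.2700; S(2,2) = 46.1804
Terminal payoffs V(N, i) = max(S_T - K, 0):
  V(2,0) = 0.091752; V(2,1) = 0.000000; V(2,2) = 0.000000
Backward induction: V(k, i) = exp(-r*dt) * [p * V(k+1, i) + (1-p) * V(k+1, i+1)].
  V(1,0) = exp(-r*dt) * [p*0.091752 + (1-p)*0.000000] = 0.050328
  V(1,1) = exp(-r*dt) * [p*0.000000 + (1-p)*0.000000] = 0.000000
  V(0,0) = exp(-r*dt) * [p*0.050328 + (1-p)*0.000000] = 0.027606


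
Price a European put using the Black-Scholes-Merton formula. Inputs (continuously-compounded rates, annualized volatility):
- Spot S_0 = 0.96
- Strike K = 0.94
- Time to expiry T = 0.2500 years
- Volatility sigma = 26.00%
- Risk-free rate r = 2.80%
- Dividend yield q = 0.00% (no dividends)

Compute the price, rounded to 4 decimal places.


Answer: Price = 0.0369

Derivation:
d1 = (ln(S/K) + (r - q + 0.5*sigma^2) * T) / (sigma * sqrt(T)) = 0.28079546
d2 = d1 - sigma * sqrt(T) = 0.15079546
exp(-rT) = 0.99302444; exp(-qT) = 1.00000000
P = K * exp(-rT) * N(-d2) - S_0 * exp(-qT) * N(-d1)
N(-d1) = 0.38943364; N(-d2) = 0.44006854
P = 0.9400 * 0.99302444 * 0.44006854 - 0.9600 * 1.00000000 * 0.38943364 = 0.0369


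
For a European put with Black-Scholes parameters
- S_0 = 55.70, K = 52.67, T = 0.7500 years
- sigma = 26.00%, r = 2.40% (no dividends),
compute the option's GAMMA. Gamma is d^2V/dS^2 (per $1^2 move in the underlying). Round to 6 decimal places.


Answer: Gamma = 0.028862

Derivation:
d1 = 0.4409362278; d2 = 0.2157696229
phi(d1) = 0.3619855766; exp(-qT) = 1.0000000000; exp(-rT) = 0.9821610324
Gamma = exp(-qT) * phi(d1) / (S * sigma * sqrt(T)) = 1.0000000000 * 0.3619855766 / (55.7000 * 0.2600 * 0.8660254038) = 0.028862


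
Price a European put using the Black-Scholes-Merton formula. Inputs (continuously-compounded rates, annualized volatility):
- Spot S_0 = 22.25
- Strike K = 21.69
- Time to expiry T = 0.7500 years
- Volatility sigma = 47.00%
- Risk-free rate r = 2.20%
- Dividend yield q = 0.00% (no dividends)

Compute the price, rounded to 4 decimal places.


d1 = (ln(S/K) + (r - q + 0.5*sigma^2) * T) / (sigma * sqrt(T)) = 0.30667909
d2 = d1 - sigma * sqrt(T) = -0.10035285
exp(-rT) = 0.98363538; exp(-qT) = 1.00000000
P = K * exp(-rT) * N(-d2) - S_0 * exp(-qT) * N(-d1)
N(-d1) = 0.37954382; N(-d2) = 0.53996790
P = 21.6900 * 0.98363538 * 0.53996790 - 22.2500 * 1.00000000 * 0.37954382 = 3.0754

Answer: Price = 3.0754


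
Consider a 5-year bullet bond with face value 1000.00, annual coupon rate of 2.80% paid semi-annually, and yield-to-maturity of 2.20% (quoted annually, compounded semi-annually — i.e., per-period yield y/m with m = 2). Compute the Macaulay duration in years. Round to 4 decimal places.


Coupon per period c = face * coupon_rate / m = 14.000000
Periods per year m = 2; per-period yield y/m = 0.011000
Number of cashflows N = 10
Cashflows (t years, CF_t, discount factor 1/(1+y/m)^(m*t), PV):
  t = 0.5000: CF_t = 14.000000, DF = 0.989120, PV = 13.847676
  t = 1.0000: CF_t = 14.000000, DF = 0.978358, PV = 13.697008
  t = 1.5000: CF_t = 14.000000, DF = 0.967713, PV = 13.547981
  t = 2.0000: CF_t = 14.000000, DF = 0.957184, PV = 13.400574
  t = 2.5000: CF_t = 14.000000, DF = 0.946769, PV = 13.254772
  t = 3.0000: CF_t = 14.000000, DF = 0.936468, PV = 13.110556
  t = 3.5000: CF_t = 14.000000, DF = 0.926279, PV = 12.967909
  t = 4.0000: CF_t = 14.000000, DF = 0.916201, PV = 12.826814
  t = 4.5000: CF_t = 14.000000, DF = 0.906232, PV = 12.687254
  t = 5.0000: CF_t = 1014.000000, DF = 0.896372, PV = 908.921547
Price P = sum_t PV_t = 1028.262091
Macaulay numerator sum_t t * PV_t:
  t * PV_t at t = 0.5000: 6.923838
  t * PV_t at t = 1.0000: 13.697008
  t * PV_t at t = 1.5000: 20.321971
  t * PV_t at t = 2.0000: 26.801149
  t * PV_t at t = 2.5000: 33.136930
  t * PV_t at t = 3.0000: 39.331667
  t * PV_t at t = 3.5000: 45.387681
  t * PV_t at t = 4.0000: 51.307255
  t * PV_t at t = 4.5000: 57.092643
  t * PV_t at t = 5.0000: 4544.607736
Macaulay duration D = (sum_t t * PV_t) / P = 4838.607878 / 1028.262091 = 4.705617

Answer: Macaulay duration = 4.7056 years


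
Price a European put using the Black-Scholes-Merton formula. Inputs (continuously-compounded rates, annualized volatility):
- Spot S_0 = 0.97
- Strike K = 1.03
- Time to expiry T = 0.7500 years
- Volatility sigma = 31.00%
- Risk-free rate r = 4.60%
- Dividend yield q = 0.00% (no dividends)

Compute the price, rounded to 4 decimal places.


d1 = (ln(S/K) + (r - q + 0.5*sigma^2) * T) / (sigma * sqrt(T)) = 0.03918342
d2 = d1 - sigma * sqrt(T) = -0.22928445
exp(-rT) = 0.96608834; exp(-qT) = 1.00000000
P = K * exp(-rT) * N(-d2) - S_0 * exp(-qT) * N(-d1)
N(-d1) = 0.48437208; N(-d2) = 0.59067608
P = 1.0300 * 0.96608834 * 0.59067608 - 0.9700 * 1.00000000 * 0.48437208 = 0.1179

Answer: Price = 0.1179


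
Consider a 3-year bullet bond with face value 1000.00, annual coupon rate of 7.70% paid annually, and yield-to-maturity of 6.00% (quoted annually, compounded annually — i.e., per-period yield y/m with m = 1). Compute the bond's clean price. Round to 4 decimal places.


Answer: Price = 1045.4412

Derivation:
Coupon per period c = face * coupon_rate / m = 77.000000
Periods per year m = 1; per-period yield y/m = 0.060000
Number of cashflows N = 3
Cashflows (t years, CF_t, discount factor 1/(1+y/m)^(m*t), PV):
  t = 1.0000: CF_t = 77.000000, DF = 0.943396, PV = 72.641509
  t = 2.0000: CF_t = 77.000000, DF = 0.889996, PV = 68.529726
  t = 3.0000: CF_t = 1077.000000, DF = 0.839619, PV = 904.269968
Price P = sum_t PV_t = 1045.441203


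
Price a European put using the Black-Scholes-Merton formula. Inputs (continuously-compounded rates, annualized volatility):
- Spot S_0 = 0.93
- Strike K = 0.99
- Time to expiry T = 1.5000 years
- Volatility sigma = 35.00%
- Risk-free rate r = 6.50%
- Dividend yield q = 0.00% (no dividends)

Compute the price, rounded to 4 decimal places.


d1 = (ln(S/K) + (r - q + 0.5*sigma^2) * T) / (sigma * sqrt(T)) = 0.29593252
d2 = d1 - sigma * sqrt(T) = -0.13272818
exp(-rT) = 0.90710234; exp(-qT) = 1.00000000
P = K * exp(-rT) * N(-d2) - S_0 * exp(-qT) * N(-d1)
N(-d1) = 0.38364081; N(-d2) = 0.55279582
P = 0.9900 * 0.90710234 * 0.55279582 - 0.9300 * 1.00000000 * 0.38364081 = 0.1396

Answer: Price = 0.1396


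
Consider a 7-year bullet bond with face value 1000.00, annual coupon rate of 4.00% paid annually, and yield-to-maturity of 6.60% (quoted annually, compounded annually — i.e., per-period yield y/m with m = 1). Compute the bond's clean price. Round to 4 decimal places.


Answer: Price = 857.9031

Derivation:
Coupon per period c = face * coupon_rate / m = 40.000000
Periods per year m = 1; per-period yield y/m = 0.066000
Number of cashflows N = 7
Cashflows (t years, CF_t, discount factor 1/(1+y/m)^(m*t), PV):
  t = 1.0000: CF_t = 40.000000, DF = 0.938086, PV = 37.523452
  t = 2.0000: CF_t = 40.000000, DF = 0.880006, PV = 35.200237
  t = 3.0000: CF_t = 40.000000, DF = 0.825521, PV = 33.020860
  t = 4.0000: CF_t = 40.000000, DF = 0.774410, PV = 30.976416
  t = 5.0000: CF_t = 40.000000, DF = 0.726464, PV = 29.058552
  t = 6.0000: CF_t = 40.000000, DF = 0.681486, PV = 27.259430
  t = 7.0000: CF_t = 1040.000000, DF = 0.639292, PV = 664.864135
Price P = sum_t PV_t = 857.903082


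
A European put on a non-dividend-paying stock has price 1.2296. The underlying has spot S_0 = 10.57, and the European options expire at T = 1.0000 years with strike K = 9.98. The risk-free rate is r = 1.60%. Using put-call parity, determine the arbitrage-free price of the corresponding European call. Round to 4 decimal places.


Put-call parity: C - P = S_0 * exp(-qT) - K * exp(-rT).
S_0 * exp(-qT) = 10.5700 * 1.00000000 = 10.57000000
K * exp(-rT) = 9.9800 * 0.98412732 = 9.82159065
C = P + S*exp(-qT) - K*exp(-rT)
C = 1.2296 + 10.57000000 - 9.82159065 = 1.9780

Answer: Call price = 1.9780


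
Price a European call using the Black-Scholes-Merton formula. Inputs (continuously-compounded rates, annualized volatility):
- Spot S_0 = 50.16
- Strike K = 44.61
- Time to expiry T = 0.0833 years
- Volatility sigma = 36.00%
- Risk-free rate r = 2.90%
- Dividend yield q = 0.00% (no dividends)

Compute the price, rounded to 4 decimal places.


d1 = (ln(S/K) + (r - q + 0.5*sigma^2) * T) / (sigma * sqrt(T)) = 1.20376001
d2 = d1 - sigma * sqrt(T) = 1.09985774
exp(-rT) = 0.99758722; exp(-qT) = 1.00000000
C = S_0 * exp(-qT) * N(d1) - K * exp(-rT) * N(d2)
N(d1) = 0.88565882; N(d2) = 0.86430295
C = 50.1600 * 1.00000000 * 0.88565882 - 44.6100 * 0.99758722 * 0.86430295 = 5.9611

Answer: Price = 5.9611


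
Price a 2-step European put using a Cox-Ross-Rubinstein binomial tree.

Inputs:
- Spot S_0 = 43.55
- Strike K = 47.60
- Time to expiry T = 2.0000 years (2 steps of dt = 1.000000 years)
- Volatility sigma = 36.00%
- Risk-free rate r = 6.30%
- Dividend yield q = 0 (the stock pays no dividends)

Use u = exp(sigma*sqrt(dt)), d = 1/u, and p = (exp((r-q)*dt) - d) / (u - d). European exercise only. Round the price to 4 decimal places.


dt = T/N = 1.000000
u = exp(sigma*sqrt(dt)) = 1.433329; d = 1/u = 0.697676
p = (exp((r-q)*dt) - d) / (u - d) = 0.499353
Discount per step: exp(-r*dt) = 0.938943
Stock lattice S(k, i) with i counting down-moves:
  k=0: S(0,0) = 43.5500
  k=1: S(1,0) = 62.4215; S(1,1) = 30.3838
  k=2: S(2,0) = 89.4706; S(2,1) = 43.5500; S(2,2) = 21.1981
Terminal payoffs V(N, i) = max(K - S_T, 0):
  V(2,0) = 0.000000; V(2,1) = 4.050000; V(2,2) = 26.401939
Backward induction: V(k, i) = exp(-r*dt) * [p * V(k+1, i) + (1-p) * V(k+1, i+1)].
  V(1,0) = exp(-r*dt) * [p*0.000000 + (1-p)*4.050000] = 1.903821
  V(1,1) = exp(-r*dt) * [p*4.050000 + (1-p)*26.401939] = 14.309905
  V(0,0) = exp(-r*dt) * [p*1.903821 + (1-p)*14.309905] = 7.619424

Answer: Price = V(0,0) = 7.6194


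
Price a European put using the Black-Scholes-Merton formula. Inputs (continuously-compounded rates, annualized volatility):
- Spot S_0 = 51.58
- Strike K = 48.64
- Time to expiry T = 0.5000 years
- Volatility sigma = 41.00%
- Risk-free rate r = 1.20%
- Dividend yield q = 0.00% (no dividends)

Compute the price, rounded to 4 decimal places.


d1 = (ln(S/K) + (r - q + 0.5*sigma^2) * T) / (sigma * sqrt(T)) = 0.36808448
d2 = d1 - sigma * sqrt(T) = 0.07817070
exp(-rT) = 0.99401796; exp(-qT) = 1.00000000
P = K * exp(-rT) * N(-d2) - S_0 * exp(-qT) * N(-d1)
N(-d1) = 0.35640512; N(-d2) = 0.46884613
P = 48.6400 * 0.99401796 * 0.46884613 - 51.5800 * 1.00000000 * 0.35640512 = 4.2849

Answer: Price = 4.2849


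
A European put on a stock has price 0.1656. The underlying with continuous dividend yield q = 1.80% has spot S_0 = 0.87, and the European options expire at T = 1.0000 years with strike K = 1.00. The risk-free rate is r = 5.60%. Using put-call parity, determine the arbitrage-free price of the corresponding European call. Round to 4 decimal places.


Put-call parity: C - P = S_0 * exp(-qT) - K * exp(-rT).
S_0 * exp(-qT) = 0.8700 * 0.98216103 = 0.85448010
K * exp(-rT) = 1.0000 * 0.94553914 = 0.94553914
C = P + S*exp(-qT) - K*exp(-rT)
C = 0.1656 + 0.85448010 - 0.94553914 = 0.0745

Answer: Call price = 0.0745


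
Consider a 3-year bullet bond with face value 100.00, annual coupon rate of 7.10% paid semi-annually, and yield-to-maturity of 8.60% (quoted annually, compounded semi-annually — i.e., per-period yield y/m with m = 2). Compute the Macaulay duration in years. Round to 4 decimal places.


Answer: Macaulay duration = 2.7485 years

Derivation:
Coupon per period c = face * coupon_rate / m = 3.550000
Periods per year m = 2; per-period yield y/m = 0.043000
Number of cashflows N = 6
Cashflows (t years, CF_t, discount factor 1/(1+y/m)^(m*t), PV):
  t = 0.5000: CF_t = 3.550000, DF = 0.958773, PV = 3.403643
  t = 1.0000: CF_t = 3.550000, DF = 0.919245, PV = 3.263321
  t = 1.5000: CF_t = 3.550000, DF = 0.881347, PV = 3.128783
  t = 2.0000: CF_t = 3.550000, DF = 0.845012, PV = 2.999792
  t = 2.5000: CF_t = 3.550000, DF = 0.810174, PV = 2.876119
  t = 3.0000: CF_t = 103.550000, DF = 0.776773, PV = 80.434849
Price P = sum_t PV_t = 96.106507
Macaulay numerator sum_t t * PV_t:
  t * PV_t at t = 0.5000: 1.701822
  t * PV_t at t = 1.0000: 3.263321
  t * PV_t at t = 1.5000: 4.693174
  t * PV_t at t = 2.0000: 5.999584
  t * PV_t at t = 2.5000: 7.190297
  t * PV_t at t = 3.0000: 241.304548
Macaulay duration D = (sum_t t * PV_t) / P = 264.152745 / 96.106507 = 2.748542


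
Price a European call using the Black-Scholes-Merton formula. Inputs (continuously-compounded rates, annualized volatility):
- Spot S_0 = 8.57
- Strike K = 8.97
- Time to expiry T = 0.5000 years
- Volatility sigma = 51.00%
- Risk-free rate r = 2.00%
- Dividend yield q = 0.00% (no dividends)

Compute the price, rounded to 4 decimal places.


d1 = (ln(S/K) + (r - q + 0.5*sigma^2) * T) / (sigma * sqrt(T)) = 0.08154482
d2 = d1 - sigma * sqrt(T) = -0.27907964
exp(-rT) = 0.99004983; exp(-qT) = 1.00000000
C = S_0 * exp(-qT) * N(d1) - K * exp(-rT) * N(d2)
N(d1) = 0.53249566; N(d2) = 0.39009185
C = 8.5700 * 1.00000000 * 0.53249566 - 8.9700 * 0.99004983 * 0.39009185 = 1.0992

Answer: Price = 1.0992


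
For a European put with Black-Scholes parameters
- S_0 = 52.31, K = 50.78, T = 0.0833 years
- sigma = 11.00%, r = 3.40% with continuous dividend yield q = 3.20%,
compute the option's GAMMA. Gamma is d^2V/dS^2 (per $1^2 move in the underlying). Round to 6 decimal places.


d1 = 0.9561430322; d2 = 0.9243951189
phi(d1) = 0.2525759503; exp(-qT) = 0.9973379496; exp(-rT) = 0.9971718069
Gamma = exp(-qT) * phi(d1) / (S * sigma * sqrt(T)) = 0.9973379496 * 0.2525759503 / (52.3100 * 0.1100 * 0.2886173938) = 0.151682

Answer: Gamma = 0.151682


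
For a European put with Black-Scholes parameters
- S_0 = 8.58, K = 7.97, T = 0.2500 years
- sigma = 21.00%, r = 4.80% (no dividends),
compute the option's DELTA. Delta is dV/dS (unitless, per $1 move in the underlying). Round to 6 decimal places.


d1 = 0.8691611495; d2 = 0.7641611495
phi(d1) = 0.2734438212; exp(-qT) = 1.0000000000; exp(-rT) = 0.9880717129
N(-d1) = 0.1923794970
Delta = -exp(-qT) * N(-d1) = -1.0000000000 * 0.1923794970 = -0.192379

Answer: Delta = -0.192379


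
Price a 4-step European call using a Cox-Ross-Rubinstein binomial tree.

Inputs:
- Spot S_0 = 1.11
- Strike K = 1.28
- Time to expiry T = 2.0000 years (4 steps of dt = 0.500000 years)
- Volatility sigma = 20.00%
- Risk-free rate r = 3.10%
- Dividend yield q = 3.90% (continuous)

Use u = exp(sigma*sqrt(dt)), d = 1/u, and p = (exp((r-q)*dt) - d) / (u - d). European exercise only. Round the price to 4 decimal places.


dt = T/N = 0.500000
u = exp(sigma*sqrt(dt)) = 1.151910; d = 1/u = 0.868123
p = (exp((r-q)*dt) - d) / (u - d) = 0.450637
Discount per step: exp(-r*dt) = 0.984620
Stock lattice S(k, i) with i counting down-moves:
  k=0: S(0,0) = 1.1100
  k=1: S(1,0) = 1.2786; S(1,1) = 0.9636
  k=2: S(2,0) = 1.4729; S(2,1) = 1.1100; S(2,2) = 0.8365
  k=3: S(3,0) = 1.6966; S(3,1) = 1.2786; S(3,2) = 0.9636; S(3,3) = 0.7262
  k=4: S(4,0) = 1.9543; S(4,1) = 1.4729; S(4,2) = 1.1100; S(4,3) = 0.8365; S(4,4) = 0.6304
Terminal payoffs V(N, i) = max(S_T - K, 0):
  V(4,0) = 0.674326; V(4,1) = 0.192855; V(4,2) = 0.000000; V(4,3) = 0.000000; V(4,4) = 0.000000
Backward induction: V(k, i) = exp(-r*dt) * [p * V(k+1, i) + (1-p) * V(k+1, i+1)].
  V(3,0) = exp(-r*dt) * [p*0.674326 + (1-p)*0.192855] = 0.403520
  V(3,1) = exp(-r*dt) * [p*0.192855 + (1-p)*0.000000] = 0.085571
  V(3,2) = exp(-r*dt) * [p*0.000000 + (1-p)*0.000000] = 0.000000
  V(3,3) = exp(-r*dt) * [p*0.000000 + (1-p)*0.000000] = 0.000000
  V(2,0) = exp(-r*dt) * [p*0.403520 + (1-p)*0.085571] = 0.225331
  V(2,1) = exp(-r*dt) * [p*0.085571 + (1-p)*0.000000] = 0.037968
  V(2,2) = exp(-r*dt) * [p*0.000000 + (1-p)*0.000000] = 0.000000
  V(1,0) = exp(-r*dt) * [p*0.225331 + (1-p)*0.037968] = 0.120518
  V(1,1) = exp(-r*dt) * [p*0.037968 + (1-p)*0.000000] = 0.016847
  V(0,0) = exp(-r*dt) * [p*0.120518 + (1-p)*0.016847] = 0.062587

Answer: Price = V(0,0) = 0.0626


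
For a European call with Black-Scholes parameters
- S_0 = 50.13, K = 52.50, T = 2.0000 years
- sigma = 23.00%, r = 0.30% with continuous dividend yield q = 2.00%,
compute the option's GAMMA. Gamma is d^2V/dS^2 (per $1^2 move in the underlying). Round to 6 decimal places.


d1 = -0.0839106349; d2 = -0.4091797543
phi(d1) = 0.3975402745; exp(-qT) = 0.9607894392; exp(-rT) = 0.9940179641
Gamma = exp(-qT) * phi(d1) / (S * sigma * sqrt(T)) = 0.9607894392 * 0.3975402745 / (50.1300 * 0.2300 * 1.4142135624) = 0.023424

Answer: Gamma = 0.023424


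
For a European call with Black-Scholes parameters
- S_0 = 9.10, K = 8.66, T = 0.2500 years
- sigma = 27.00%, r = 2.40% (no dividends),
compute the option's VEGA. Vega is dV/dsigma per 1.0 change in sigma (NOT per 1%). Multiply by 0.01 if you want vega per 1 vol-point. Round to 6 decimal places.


Answer: Vega = 1.618408

Derivation:
d1 = 0.4790532663; d2 = 0.3440532663
phi(d1) = 0.3556939712; exp(-qT) = 1.0000000000; exp(-rT) = 0.9940179641
Vega = S * exp(-qT) * phi(d1) * sqrt(T) = 9.1000 * 1.0000000000 * 0.3556939712 * 0.5000000000 = 1.618408


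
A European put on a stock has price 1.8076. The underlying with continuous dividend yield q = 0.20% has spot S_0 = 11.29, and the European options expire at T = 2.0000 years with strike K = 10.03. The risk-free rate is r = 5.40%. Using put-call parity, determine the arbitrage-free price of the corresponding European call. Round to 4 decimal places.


Put-call parity: C - P = S_0 * exp(-qT) - K * exp(-rT).
S_0 * exp(-qT) = 11.2900 * 0.99600799 = 11.24493020
K * exp(-rT) = 10.0300 * 0.89762760 = 9.00320479
C = P + S*exp(-qT) - K*exp(-rT)
C = 1.8076 + 11.24493020 - 9.00320479 = 4.0493

Answer: Call price = 4.0493


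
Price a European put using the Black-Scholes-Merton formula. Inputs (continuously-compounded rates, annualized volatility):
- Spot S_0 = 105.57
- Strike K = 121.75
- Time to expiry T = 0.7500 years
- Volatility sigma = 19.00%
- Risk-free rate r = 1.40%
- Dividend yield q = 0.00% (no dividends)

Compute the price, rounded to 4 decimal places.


Answer: Price = 17.1236

Derivation:
d1 = (ln(S/K) + (r - q + 0.5*sigma^2) * T) / (sigma * sqrt(T)) = -0.72052111
d2 = d1 - sigma * sqrt(T) = -0.88506594
exp(-rT) = 0.98955493; exp(-qT) = 1.00000000
P = K * exp(-rT) * N(-d2) - S_0 * exp(-qT) * N(-d1)
N(-d1) = 0.76439790; N(-d2) = 0.81193947
P = 121.7500 * 0.98955493 * 0.81193947 - 105.5700 * 1.00000000 * 0.76439790 = 17.1236


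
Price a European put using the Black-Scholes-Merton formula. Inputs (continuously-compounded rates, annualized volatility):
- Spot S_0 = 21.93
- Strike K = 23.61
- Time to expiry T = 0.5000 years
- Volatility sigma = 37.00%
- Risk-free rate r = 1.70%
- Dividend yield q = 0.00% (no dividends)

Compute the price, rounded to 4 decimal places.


d1 = (ln(S/K) + (r - q + 0.5*sigma^2) * T) / (sigma * sqrt(T)) = -0.11883135
d2 = d1 - sigma * sqrt(T) = -0.38046086
exp(-rT) = 0.99153602; exp(-qT) = 1.00000000
P = K * exp(-rT) * N(-d2) - S_0 * exp(-qT) * N(-d1)
N(-d1) = 0.54729552; N(-d2) = 0.64819833
P = 23.6100 * 0.99153602 * 0.64819833 - 21.9300 * 1.00000000 * 0.54729552 = 3.1722

Answer: Price = 3.1722


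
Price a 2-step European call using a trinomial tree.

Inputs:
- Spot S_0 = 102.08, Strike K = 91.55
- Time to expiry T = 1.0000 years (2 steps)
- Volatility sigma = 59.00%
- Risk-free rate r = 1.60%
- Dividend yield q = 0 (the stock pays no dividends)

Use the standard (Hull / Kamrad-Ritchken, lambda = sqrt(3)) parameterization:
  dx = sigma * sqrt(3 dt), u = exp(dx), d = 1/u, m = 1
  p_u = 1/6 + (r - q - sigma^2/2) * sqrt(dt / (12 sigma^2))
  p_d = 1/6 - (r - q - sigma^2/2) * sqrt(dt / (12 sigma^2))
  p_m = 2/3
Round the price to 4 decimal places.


Answer: Price = V(0,0) = 26.7788

Derivation:
dt = T/N = 0.500000; dx = sigma*sqrt(3*dt) = 0.722599
u = exp(dx) = 2.059781; d = 1/u = 0.485489
p_u = 0.111986, p_m = 0.666667, p_d = 0.221348
Discount per step: exp(-r*dt) = 0.992032
Stock lattice S(k, j) with j the centered position index:
  k=0: S(0,+0) = 102.0800
  k=1: S(1,-1) = 49.5587; S(1,+0) = 102.0800; S(1,+1) = 210.2624
  k=2: S(2,-2) = 24.0602; S(2,-1) = 49.5587; S(2,+0) = 102.0800; S(2,+1) = 210.2624; S(2,+2) = 433.0944
Terminal payoffs V(N, j) = max(S_T - K, 0):
  V(2,-2) = 0.000000; V(2,-1) = 0.000000; V(2,+0) = 10.530000; V(2,+1) = 118.712404; V(2,+2) = 341.544422
Backward induction: V(k, j) = exp(-r*dt) * [p_u * V(k+1, j+1) + p_m * V(k+1, j) + p_d * V(k+1, j-1)]
  V(1,-1) = exp(-r*dt) * [p_u*10.530000 + p_m*0.000000 + p_d*0.000000] = 1.169812
  V(1,+0) = exp(-r*dt) * [p_u*118.712404 + p_m*10.530000 + p_d*0.000000] = 20.152217
  V(1,+1) = exp(-r*dt) * [p_u*341.544422 + p_m*118.712404 + p_d*10.530000] = 118.766513
  V(0,+0) = exp(-r*dt) * [p_u*118.766513 + p_m*20.152217 + p_d*1.169812] = 26.778798


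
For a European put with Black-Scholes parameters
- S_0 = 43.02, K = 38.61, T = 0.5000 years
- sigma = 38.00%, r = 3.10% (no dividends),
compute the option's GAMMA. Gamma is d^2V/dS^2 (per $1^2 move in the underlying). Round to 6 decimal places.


d1 = 0.5945421310; d2 = 0.3258415542
phi(d1) = 0.3343126300; exp(-qT) = 1.0000000000; exp(-rT) = 0.9846195068
Gamma = exp(-qT) * phi(d1) / (S * sigma * sqrt(T)) = 1.0000000000 * 0.3343126300 / (43.0200 * 0.3800 * 0.7071067812) = 0.028921

Answer: Gamma = 0.028921


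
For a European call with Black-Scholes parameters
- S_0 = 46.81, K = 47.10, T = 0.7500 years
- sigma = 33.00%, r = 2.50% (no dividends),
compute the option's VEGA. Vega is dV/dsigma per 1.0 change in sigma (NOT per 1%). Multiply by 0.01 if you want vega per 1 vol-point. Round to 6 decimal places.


Answer: Vega = 15.892592

Derivation:
d1 = 0.1868912714; d2 = -0.0988971119
phi(d1) = 0.3920355687; exp(-qT) = 1.0000000000; exp(-rT) = 0.9814246877
Vega = S * exp(-qT) * phi(d1) * sqrt(T) = 46.8100 * 1.0000000000 * 0.3920355687 * 0.8660254038 = 15.892592


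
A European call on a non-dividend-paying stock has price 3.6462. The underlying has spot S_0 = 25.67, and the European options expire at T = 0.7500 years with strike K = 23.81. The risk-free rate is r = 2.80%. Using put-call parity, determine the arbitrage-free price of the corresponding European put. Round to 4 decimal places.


Answer: Put price = 1.2914

Derivation:
Put-call parity: C - P = S_0 * exp(-qT) - K * exp(-rT).
S_0 * exp(-qT) = 25.6700 * 1.00000000 = 25.67000000
K * exp(-rT) = 23.8100 * 0.97921896 = 23.31520355
P = C - S*exp(-qT) + K*exp(-rT)
P = 3.6462 - 25.67000000 + 23.31520355 = 1.2914


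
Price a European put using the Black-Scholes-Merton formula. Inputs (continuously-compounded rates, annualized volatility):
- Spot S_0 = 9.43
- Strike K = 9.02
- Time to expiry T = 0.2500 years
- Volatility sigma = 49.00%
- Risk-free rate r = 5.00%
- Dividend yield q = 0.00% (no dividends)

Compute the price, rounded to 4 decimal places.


d1 = (ln(S/K) + (r - q + 0.5*sigma^2) * T) / (sigma * sqrt(T)) = 0.35495617
d2 = d1 - sigma * sqrt(T) = 0.10995617
exp(-rT) = 0.98757780; exp(-qT) = 1.00000000
P = K * exp(-rT) * N(-d2) - S_0 * exp(-qT) * N(-d1)
N(-d1) = 0.36131121; N(-d2) = 0.45622207
P = 9.0200 * 0.98757780 * 0.45622207 - 9.4300 * 1.00000000 * 0.36131121 = 0.6568

Answer: Price = 0.6568


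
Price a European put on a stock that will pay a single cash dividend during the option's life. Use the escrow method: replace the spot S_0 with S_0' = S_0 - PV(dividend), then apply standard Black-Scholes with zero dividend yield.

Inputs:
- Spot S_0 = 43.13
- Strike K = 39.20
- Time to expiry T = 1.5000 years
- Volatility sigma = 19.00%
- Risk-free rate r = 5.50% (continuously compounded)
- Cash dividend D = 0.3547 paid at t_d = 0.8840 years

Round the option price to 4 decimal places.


PV(D) = D * exp(-r * t_d) = 0.3547 * 0.95254303 = 0.33786701
S_0' = S_0 - PV(D) = 43.1300 - 0.33786701 = 42.79213299
d1 = (ln(S_0'/K) + (r + sigma^2/2)*T) / (sigma*sqrt(T)) = 0.84766324
d2 = d1 - sigma*sqrt(T) = 0.61496172
exp(-rT) = 0.92081144
N(-d1) = 0.19831277; N(-d2) = 0.26929000
P = K * exp(-rT) * N(-d2) - S_0' * N(-d1) = 39.2000 * 0.92081144 * 0.26929000 - 42.79213299 * 0.19831277 = 1.2340

Answer: Price = 1.2340


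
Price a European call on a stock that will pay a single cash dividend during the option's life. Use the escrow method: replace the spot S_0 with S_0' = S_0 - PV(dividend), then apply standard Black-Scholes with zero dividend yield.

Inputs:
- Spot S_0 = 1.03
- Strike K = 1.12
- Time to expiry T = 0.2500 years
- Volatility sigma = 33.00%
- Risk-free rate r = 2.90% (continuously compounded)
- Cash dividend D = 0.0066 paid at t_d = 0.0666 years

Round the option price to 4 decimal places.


PV(D) = D * exp(-r * t_d) = 0.0066 * 0.99807046 = 0.00658727
S_0' = S_0 - PV(D) = 1.0300 - 0.00658727 = 1.02341273
d1 = (ln(S_0'/K) + (r + sigma^2/2)*T) / (sigma*sqrt(T)) = -0.42014136
d2 = d1 - sigma*sqrt(T) = -0.58514136
exp(-rT) = 0.99277622
N(d1) = 0.33719110; N(d2) = 0.27922634
C = S_0' * N(d1) - K * exp(-rT) * N(d2) = 1.02341273 * 0.33719110 - 1.1200 * 0.99277622 * 0.27922634 = 0.0346

Answer: Price = 0.0346


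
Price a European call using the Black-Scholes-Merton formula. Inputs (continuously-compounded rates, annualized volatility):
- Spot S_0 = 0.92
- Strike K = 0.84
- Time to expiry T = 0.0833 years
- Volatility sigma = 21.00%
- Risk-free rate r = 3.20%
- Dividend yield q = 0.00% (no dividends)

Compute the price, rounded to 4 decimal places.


d1 = (ln(S/K) + (r - q + 0.5*sigma^2) * T) / (sigma * sqrt(T)) = 1.57523000
d2 = d1 - sigma * sqrt(T) = 1.51462035
exp(-rT) = 0.99733795; exp(-qT) = 1.00000000
C = S_0 * exp(-qT) * N(d1) - K * exp(-rT) * N(d2)
N(d1) = 0.94239832; N(d2) = 0.93506571
C = 0.9200 * 1.00000000 * 0.94239832 - 0.8400 * 0.99733795 * 0.93506571 = 0.0836

Answer: Price = 0.0836


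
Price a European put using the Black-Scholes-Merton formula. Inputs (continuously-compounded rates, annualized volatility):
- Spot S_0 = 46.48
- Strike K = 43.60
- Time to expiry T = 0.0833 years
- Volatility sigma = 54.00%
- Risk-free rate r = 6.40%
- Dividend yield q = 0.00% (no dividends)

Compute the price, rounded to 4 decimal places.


Answer: Price = 1.5052

Derivation:
d1 = (ln(S/K) + (r - q + 0.5*sigma^2) * T) / (sigma * sqrt(T)) = 0.52255072
d2 = d1 - sigma * sqrt(T) = 0.36669733
exp(-rT) = 0.99468299; exp(-qT) = 1.00000000
P = K * exp(-rT) * N(-d2) - S_0 * exp(-qT) * N(-d1)
N(-d1) = 0.30064347; N(-d2) = 0.35692240
P = 43.6000 * 0.99468299 * 0.35692240 - 46.4800 * 1.00000000 * 0.30064347 = 1.5052


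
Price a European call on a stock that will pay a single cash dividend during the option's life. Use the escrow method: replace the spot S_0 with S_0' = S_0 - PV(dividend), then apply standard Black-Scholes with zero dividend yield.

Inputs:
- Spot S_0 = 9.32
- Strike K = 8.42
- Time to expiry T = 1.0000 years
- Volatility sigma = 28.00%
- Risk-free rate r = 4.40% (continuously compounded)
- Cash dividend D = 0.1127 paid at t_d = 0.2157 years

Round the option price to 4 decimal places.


PV(D) = D * exp(-r * t_d) = 0.1127 * 0.99055410 = 0.11163545
S_0' = S_0 - PV(D) = 9.3200 - 0.11163545 = 9.20836455
d1 = (ln(S_0'/K) + (r + sigma^2/2)*T) / (sigma*sqrt(T)) = 0.61679440
d2 = d1 - sigma*sqrt(T) = 0.33679440
exp(-rT) = 0.95695396
N(d1) = 0.73131483; N(d2) = 0.63186405
C = S_0' * N(d1) - K * exp(-rT) * N(d2) = 9.20836455 * 0.73131483 - 8.4200 * 0.95695396 * 0.63186405 = 1.6429

Answer: Price = 1.6429


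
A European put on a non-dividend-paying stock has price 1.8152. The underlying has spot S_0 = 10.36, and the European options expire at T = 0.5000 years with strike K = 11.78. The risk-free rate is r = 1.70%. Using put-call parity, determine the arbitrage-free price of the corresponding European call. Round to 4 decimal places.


Put-call parity: C - P = S_0 * exp(-qT) - K * exp(-rT).
S_0 * exp(-qT) = 10.3600 * 1.00000000 = 10.36000000
K * exp(-rT) = 11.7800 * 0.99153602 = 11.68029435
C = P + S*exp(-qT) - K*exp(-rT)
C = 1.8152 + 10.36000000 - 11.68029435 = 0.4949

Answer: Call price = 0.4949


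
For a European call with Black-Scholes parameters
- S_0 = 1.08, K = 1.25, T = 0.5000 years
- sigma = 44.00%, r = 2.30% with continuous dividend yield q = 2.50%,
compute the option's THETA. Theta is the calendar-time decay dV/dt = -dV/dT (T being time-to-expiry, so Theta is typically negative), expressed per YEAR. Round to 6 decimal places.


d1 = -0.3174990128; d2 = -0.6286259965
phi(d1) = 0.3793328054; exp(-qT) = 0.9875778005; exp(-rT) = 0.9885658722
Theta = -S*exp(-qT)*phi(d1)*sigma/(2*sqrt(T)) - r*K*exp(-rT)*N(d2) + q*S*exp(-qT)*N(d1)
N(d1) = 0.3754324942; N(d2) = 0.2647969684; sqrt(T) = 0.7071067812
Term 1 = -1.0800 * 0.9875778005 * 0.3793328054 * 0.4400 / (2 * 0.7071067812) = -0.1258789629
Term 2 = -0.0230 * 1.2500 * 0.9885658722 * 0.2647969684 = -0.0075258658
Term 3 = 0.0250 * 1.0800 * 0.9875778005 * 0.3754324942 = 0.0100107575
Theta = -0.1258789629 + (-0.0075258658) + (0.0100107575) = -0.123394

Answer: Theta = -0.123394


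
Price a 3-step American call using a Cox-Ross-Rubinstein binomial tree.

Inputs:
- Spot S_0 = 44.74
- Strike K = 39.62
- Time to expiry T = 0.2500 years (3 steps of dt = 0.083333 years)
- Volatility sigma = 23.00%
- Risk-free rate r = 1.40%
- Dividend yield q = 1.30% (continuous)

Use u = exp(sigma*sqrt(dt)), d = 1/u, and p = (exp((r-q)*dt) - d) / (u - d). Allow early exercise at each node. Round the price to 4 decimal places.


dt = T/N = 0.083333
u = exp(sigma*sqrt(dt)) = 1.068649; d = 1/u = 0.935761
p = (exp((r-q)*dt) - d) / (u - d) = 0.484034
Discount per step: exp(-r*dt) = 0.998834
Stock lattice S(k, i) with i counting down-moves:
  k=0: S(0,0) = 44.7400
  k=1: S(1,0) = 47.8114; S(1,1) = 41.8659
  k=2: S(2,0) = 51.0936; S(2,1) = 44.7400; S(2,2) = 39.1765
  k=3: S(3,0) = 54.6011; S(3,1) = 47.8114; S(3,2) = 41.8659; S(3,3) = 36.6598
Terminal payoffs V(N, i) = max(S_T - K, 0):
  V(3,0) = 14.981087; V(3,1) = 8.191359; V(3,2) = 2.245943; V(3,3) = 0.000000
Backward induction: V(k, i) = exp(-r*dt) * [p * V(k+1, i) + (1-p) * V(k+1, i+1)]; then take max(V_cont, immediate exercise) for American.
  V(2,0) = exp(-r*dt) * [p*14.981087 + (1-p)*8.191359] = 11.464438; exercise = 11.473563; V(2,0) = max -> 11.473563
  V(2,1) = exp(-r*dt) * [p*8.191359 + (1-p)*2.245943] = 5.117754; exercise = 5.120000; V(2,1) = max -> 5.120000
  V(2,2) = exp(-r*dt) * [p*2.245943 + (1-p)*0.000000] = 1.085846; exercise = 0.000000; V(2,2) = max -> 1.085846
  V(1,0) = exp(-r*dt) * [p*11.473563 + (1-p)*5.120000] = 8.185787; exercise = 8.191359; V(1,0) = max -> 8.191359
  V(1,1) = exp(-r*dt) * [p*5.120000 + (1-p)*1.085846] = 3.034972; exercise = 2.245943; V(1,1) = max -> 3.034972
  V(0,0) = exp(-r*dt) * [p*8.191359 + (1-p)*3.034972] = 5.524392; exercise = 5.120000; V(0,0) = max -> 5.524392

Answer: Price = V(0,0) = 5.5244


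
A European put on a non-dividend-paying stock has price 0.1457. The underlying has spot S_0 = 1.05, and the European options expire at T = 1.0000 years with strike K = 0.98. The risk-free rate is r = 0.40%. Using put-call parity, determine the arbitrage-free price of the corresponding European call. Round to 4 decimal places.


Answer: Call price = 0.2196

Derivation:
Put-call parity: C - P = S_0 * exp(-qT) - K * exp(-rT).
S_0 * exp(-qT) = 1.0500 * 1.00000000 = 1.05000000
K * exp(-rT) = 0.9800 * 0.99600799 = 0.97608783
C = P + S*exp(-qT) - K*exp(-rT)
C = 0.1457 + 1.05000000 - 0.97608783 = 0.2196


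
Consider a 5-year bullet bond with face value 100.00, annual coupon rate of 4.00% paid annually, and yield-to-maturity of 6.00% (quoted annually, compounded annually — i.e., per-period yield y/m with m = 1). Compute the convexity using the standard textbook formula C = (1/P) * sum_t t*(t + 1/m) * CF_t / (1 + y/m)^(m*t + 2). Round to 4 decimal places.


Coupon per period c = face * coupon_rate / m = 4.000000
Periods per year m = 1; per-period yield y/m = 0.060000
Number of cashflows N = 5
Cashflows (t years, CF_t, discount factor 1/(1+y/m)^(m*t), PV):
  t = 1.0000: CF_t = 4.000000, DF = 0.943396, PV = 3.773585
  t = 2.0000: CF_t = 4.000000, DF = 0.889996, PV = 3.559986
  t = 3.0000: CF_t = 4.000000, DF = 0.839619, PV = 3.358477
  t = 4.0000: CF_t = 4.000000, DF = 0.792094, PV = 3.168375
  t = 5.0000: CF_t = 104.000000, DF = 0.747258, PV = 77.714850
Price P = sum_t PV_t = 91.575272
Convexity numerator sum_t t*(t + 1/m) * CF_t / (1+y/m)^(m*t + 2):
  t = 1.0000: term = 6.716954
  t = 2.0000: term = 19.010248
  t = 3.0000: term = 35.868392
  t = 4.0000: term = 56.396843
  t = 5.0000: term = 2074.978195
Convexity = (1/P) * sum = 2192.970632 / 91.575272 = 23.947192

Answer: Convexity = 23.9472


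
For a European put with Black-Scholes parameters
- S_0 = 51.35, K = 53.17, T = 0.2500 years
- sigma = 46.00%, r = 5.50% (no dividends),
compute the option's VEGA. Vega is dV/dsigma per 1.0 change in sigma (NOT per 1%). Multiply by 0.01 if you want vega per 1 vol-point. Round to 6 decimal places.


d1 = 0.0233504733; d2 = -0.2066495267
phi(d1) = 0.3988335347; exp(-qT) = 1.0000000000; exp(-rT) = 0.9863440995
Vega = S * exp(-qT) * phi(d1) * sqrt(T) = 51.3500 * 1.0000000000 * 0.3988335347 * 0.5000000000 = 10.240051

Answer: Vega = 10.240051


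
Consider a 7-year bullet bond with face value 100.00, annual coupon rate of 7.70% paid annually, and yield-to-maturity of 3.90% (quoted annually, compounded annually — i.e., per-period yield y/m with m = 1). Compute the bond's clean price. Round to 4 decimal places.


Coupon per period c = face * coupon_rate / m = 7.700000
Periods per year m = 1; per-period yield y/m = 0.039000
Number of cashflows N = 7
Cashflows (t years, CF_t, discount factor 1/(1+y/m)^(m*t), PV):
  t = 1.0000: CF_t = 7.700000, DF = 0.962464, PV = 7.410972
  t = 2.0000: CF_t = 7.700000, DF = 0.926337, PV = 7.132793
  t = 3.0000: CF_t = 7.700000, DF = 0.891566, PV = 6.865056
  t = 4.0000: CF_t = 7.700000, DF = 0.858100, PV = 6.607369
  t = 5.0000: CF_t = 7.700000, DF = 0.825890, PV = 6.359354
  t = 6.0000: CF_t = 7.700000, DF = 0.794889, PV = 6.120649
  t = 7.0000: CF_t = 107.700000, DF = 0.765052, PV = 82.396141
Price P = sum_t PV_t = 122.892333

Answer: Price = 122.8923


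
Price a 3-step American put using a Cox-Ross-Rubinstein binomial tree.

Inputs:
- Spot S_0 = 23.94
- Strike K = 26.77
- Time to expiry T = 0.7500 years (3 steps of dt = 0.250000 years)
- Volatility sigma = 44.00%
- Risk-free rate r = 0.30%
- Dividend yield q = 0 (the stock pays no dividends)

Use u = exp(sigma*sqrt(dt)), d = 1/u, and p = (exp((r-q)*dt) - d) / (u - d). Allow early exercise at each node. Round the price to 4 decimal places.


dt = T/N = 0.250000
u = exp(sigma*sqrt(dt)) = 1.246077; d = 1/u = 0.802519
p = (exp((r-q)*dt) - d) / (u - d) = 0.446912
Discount per step: exp(-r*dt) = 0.999250
Stock lattice S(k, i) with i counting down-moves:
  k=0: S(0,0) = 23.9400
  k=1: S(1,0) = 29.8311; S(1,1) = 19.2123
  k=2: S(2,0) = 37.1718; S(2,1) = 23.9400; S(2,2) = 15.4182
  k=3: S(3,0) = 46.3189; S(3,1) = 29.8311; S(3,2) = 19.2123; S(3,3) = 12.3734
Terminal payoffs V(N, i) = max(K - S_T, 0):
  V(3,0) = 0.000000; V(3,1) = 0.000000; V(3,2) = 7.557700; V(3,3) = 14.396579
Backward induction: V(k, i) = exp(-r*dt) * [p * V(k+1, i) + (1-p) * V(k+1, i+1)]; then take max(V_cont, immediate exercise) for American.
  V(2,0) = exp(-r*dt) * [p*0.000000 + (1-p)*0.000000] = 0.000000; exercise = 0.000000; V(2,0) = max -> 0.000000
  V(2,1) = exp(-r*dt) * [p*0.000000 + (1-p)*7.557700] = 4.176937; exercise = 2.830000; V(2,1) = max -> 4.176937
  V(2,2) = exp(-r*dt) * [p*7.557700 + (1-p)*14.396579] = 11.331698; exercise = 11.351768; V(2,2) = max -> 11.351768
  V(1,0) = exp(-r*dt) * [p*0.000000 + (1-p)*4.176937] = 2.308481; exercise = 0.000000; V(1,0) = max -> 2.308481
  V(1,1) = exp(-r*dt) * [p*4.176937 + (1-p)*11.351768] = 8.139141; exercise = 7.557700; V(1,1) = max -> 8.139141
  V(0,0) = exp(-r*dt) * [p*2.308481 + (1-p)*8.139141] = 5.529199; exercise = 2.830000; V(0,0) = max -> 5.529199

Answer: Price = V(0,0) = 5.5292
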